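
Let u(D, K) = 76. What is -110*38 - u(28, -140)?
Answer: -4256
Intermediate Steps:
-110*38 - u(28, -140) = -110*38 - 1*76 = -4180 - 76 = -4256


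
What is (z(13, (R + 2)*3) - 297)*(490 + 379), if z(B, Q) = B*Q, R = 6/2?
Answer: -88638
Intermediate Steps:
R = 3 (R = 6*(½) = 3)
(z(13, (R + 2)*3) - 297)*(490 + 379) = (13*((3 + 2)*3) - 297)*(490 + 379) = (13*(5*3) - 297)*869 = (13*15 - 297)*869 = (195 - 297)*869 = -102*869 = -88638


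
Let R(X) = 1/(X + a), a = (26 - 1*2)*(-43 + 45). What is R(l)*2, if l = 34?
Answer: 1/41 ≈ 0.024390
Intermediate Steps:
a = 48 (a = (26 - 2)*2 = 24*2 = 48)
R(X) = 1/(48 + X) (R(X) = 1/(X + 48) = 1/(48 + X))
R(l)*2 = 2/(48 + 34) = 2/82 = (1/82)*2 = 1/41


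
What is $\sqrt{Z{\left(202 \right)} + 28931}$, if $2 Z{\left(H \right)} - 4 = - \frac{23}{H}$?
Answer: $\frac{\sqrt{1180579809}}{202} \approx 170.1$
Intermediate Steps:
$Z{\left(H \right)} = 2 - \frac{23}{2 H}$ ($Z{\left(H \right)} = 2 + \frac{\left(-23\right) \frac{1}{H}}{2} = 2 - \frac{23}{2 H}$)
$\sqrt{Z{\left(202 \right)} + 28931} = \sqrt{\left(2 - \frac{23}{2 \cdot 202}\right) + 28931} = \sqrt{\left(2 - \frac{23}{404}\right) + 28931} = \sqrt{\frac{785}{404} + 28931} = \sqrt{\frac{11688909}{404}} = \frac{\sqrt{1180579809}}{202}$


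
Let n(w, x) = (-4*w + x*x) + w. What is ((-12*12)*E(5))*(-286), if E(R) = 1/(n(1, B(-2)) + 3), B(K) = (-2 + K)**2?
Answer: 1287/8 ≈ 160.88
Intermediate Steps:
n(w, x) = x**2 - 3*w (n(w, x) = (-4*w + x**2) + w = (x**2 - 4*w) + w = x**2 - 3*w)
E(R) = 1/256 (E(R) = 1/((((-2 - 2)**2)**2 - 3*1) + 3) = 1/((((-4)**2)**2 - 3) + 3) = 1/((16**2 - 3) + 3) = 1/((256 - 3) + 3) = 1/(253 + 3) = 1/256)
((-12*12)*E(5))*(-286) = (-12*12*(1/256))*(-286) = -144*1/256*(-286) = -9/16*(-286) = 1287/8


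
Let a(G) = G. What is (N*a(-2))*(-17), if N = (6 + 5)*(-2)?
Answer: -748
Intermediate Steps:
N = -22 (N = 11*(-2) = -22)
(N*a(-2))*(-17) = -22*(-2)*(-17) = 44*(-17) = -748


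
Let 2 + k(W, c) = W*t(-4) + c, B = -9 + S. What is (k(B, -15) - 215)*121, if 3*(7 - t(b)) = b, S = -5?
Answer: -126566/3 ≈ -42189.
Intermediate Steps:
t(b) = 7 - b/3
B = -14 (B = -9 - 5 = -14)
k(W, c) = -2 + c + 25*W/3 (k(W, c) = -2 + (W*(7 - 1/3*(-4)) + c) = -2 + (W*(7 + 4/3) + c) = -2 + (W*(25/3) + c) = -2 + (25*W/3 + c) = -2 + (c + 25*W/3) = -2 + c + 25*W/3)
(k(B, -15) - 215)*121 = ((-2 - 15 + (25/3)*(-14)) - 215)*121 = ((-2 - 15 - 350/3) - 215)*121 = (-401/3 - 215)*121 = -1046/3*121 = -126566/3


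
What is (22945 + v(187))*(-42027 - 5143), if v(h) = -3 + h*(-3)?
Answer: -1055711770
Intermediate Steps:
v(h) = -3 - 3*h
(22945 + v(187))*(-42027 - 5143) = (22945 + (-3 - 3*187))*(-42027 - 5143) = (22945 + (-3 - 561))*(-47170) = (22945 - 564)*(-47170) = 22381*(-47170) = -1055711770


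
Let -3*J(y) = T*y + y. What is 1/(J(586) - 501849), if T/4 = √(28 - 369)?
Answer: -1506133/756770060755 + 2344*I*√341/756770060755 ≈ -1.9902e-6 + 5.7197e-8*I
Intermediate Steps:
T = 4*I*√341 (T = 4*√(28 - 369) = 4*√(-341) = 4*(I*√341) = 4*I*√341 ≈ 73.865*I)
J(y) = -y/3 - 4*I*y*√341/3 (J(y) = -((4*I*√341)*y + y)/3 = -(4*I*y*√341 + y)/3 = -(y + 4*I*y*√341)/3 = -y/3 - 4*I*y*√341/3)
1/(J(586) - 501849) = 1/(-⅓*586*(1 + 4*I*√341) - 501849) = 1/((-586/3 - 2344*I*√341/3) - 501849) = 1/(-1506133/3 - 2344*I*√341/3)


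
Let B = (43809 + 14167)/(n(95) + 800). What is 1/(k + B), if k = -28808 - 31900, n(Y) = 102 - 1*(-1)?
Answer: -903/54761348 ≈ -1.6490e-5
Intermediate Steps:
n(Y) = 103 (n(Y) = 102 + 1 = 103)
B = 57976/903 (B = (43809 + 14167)/(103 + 800) = 57976/903 ≈ 64.204)
k = -60708
1/(k + B) = 1/(-60708 + 57976/903) = 1/(-54761348/903) = -903/54761348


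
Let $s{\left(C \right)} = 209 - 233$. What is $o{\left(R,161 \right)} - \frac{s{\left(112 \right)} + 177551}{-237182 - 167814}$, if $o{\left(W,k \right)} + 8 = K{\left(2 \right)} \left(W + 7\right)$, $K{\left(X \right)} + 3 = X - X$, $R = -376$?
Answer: $\frac{445268131}{404996} \approx 1099.4$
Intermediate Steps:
$K{\left(X \right)} = -3$ ($K{\left(X \right)} = -3 + \left(X - X\right) = -3 + 0 = -3$)
$s{\left(C \right)} = -24$ ($s{\left(C \right)} = 209 - 233 = -24$)
$o{\left(W,k \right)} = -29 - 3 W$ ($o{\left(W,k \right)} = -8 - 3 \left(W + 7\right) = -8 - 3 \left(7 + W\right) = -8 - \left(21 + 3 W\right) = -29 - 3 W$)
$o{\left(R,161 \right)} - \frac{s{\left(112 \right)} + 177551}{-237182 - 167814} = \left(-29 - -1128\right) - \frac{-24 + 177551}{-237182 - 167814} = \left(-29 + 1128\right) - \frac{177527}{-404996} = 1099 - 177527 \left(- \frac{1}{404996}\right) = 1099 - - \frac{177527}{404996} = 1099 + \frac{177527}{404996} = \frac{445268131}{404996}$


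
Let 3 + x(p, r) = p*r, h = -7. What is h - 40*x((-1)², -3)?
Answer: 233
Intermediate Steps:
x(p, r) = -3 + p*r
h - 40*x((-1)², -3) = -7 - 40*(-3 + (-1)²*(-3)) = -7 - 40*(-3 + 1*(-3)) = -7 - 40*(-3 - 3) = -7 - 40*(-6) = -7 + 240 = 233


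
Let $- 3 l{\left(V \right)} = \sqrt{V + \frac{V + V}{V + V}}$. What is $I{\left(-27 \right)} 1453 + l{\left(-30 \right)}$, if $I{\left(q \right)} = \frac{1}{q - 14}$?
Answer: $- \frac{1453}{41} - \frac{i \sqrt{29}}{3} \approx -35.439 - 1.7951 i$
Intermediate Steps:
$I{\left(q \right)} = \frac{1}{-14 + q}$
$l{\left(V \right)} = - \frac{\sqrt{1 + V}}{3}$ ($l{\left(V \right)} = - \frac{\sqrt{V + \frac{V + V}{V + V}}}{3} = - \frac{\sqrt{V + \frac{2 V}{2 V}}}{3} = - \frac{\sqrt{V + 2 V \frac{1}{2 V}}}{3} = - \frac{\sqrt{V + 1}}{3} = - \frac{\sqrt{1 + V}}{3}$)
$I{\left(-27 \right)} 1453 + l{\left(-30 \right)} = \frac{1}{-14 - 27} \cdot 1453 - \frac{\sqrt{1 - 30}}{3} = \frac{1}{-41} \cdot 1453 - \frac{\sqrt{-29}}{3} = \left(- \frac{1}{41}\right) 1453 - \frac{i \sqrt{29}}{3} = - \frac{1453}{41} - \frac{i \sqrt{29}}{3}$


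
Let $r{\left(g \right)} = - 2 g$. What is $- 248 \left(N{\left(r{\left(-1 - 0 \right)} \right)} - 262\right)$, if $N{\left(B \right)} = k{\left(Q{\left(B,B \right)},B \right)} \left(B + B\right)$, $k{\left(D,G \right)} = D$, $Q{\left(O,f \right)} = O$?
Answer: $62992$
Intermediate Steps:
$N{\left(B \right)} = 2 B^{2}$ ($N{\left(B \right)} = B \left(B + B\right) = B 2 B = 2 B^{2}$)
$- 248 \left(N{\left(r{\left(-1 - 0 \right)} \right)} - 262\right) = - 248 \left(2 \left(- 2 \left(-1 - 0\right)\right)^{2} - 262\right) = - 248 \left(2 \left(- 2 \left(-1 + 0\right)\right)^{2} - 262\right) = - 248 \left(2 \left(\left(-2\right) \left(-1\right)\right)^{2} - 262\right) = - 248 \left(2 \cdot 2^{2} - 262\right) = - 248 \left(2 \cdot 4 - 262\right) = - 248 \left(8 - 262\right) = \left(-248\right) \left(-254\right) = 62992$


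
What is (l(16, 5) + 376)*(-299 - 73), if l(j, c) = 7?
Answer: -142476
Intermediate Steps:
(l(16, 5) + 376)*(-299 - 73) = (7 + 376)*(-299 - 73) = 383*(-372) = -142476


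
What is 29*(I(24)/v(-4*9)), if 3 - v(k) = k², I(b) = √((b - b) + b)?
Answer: -58*√6/1293 ≈ -0.10988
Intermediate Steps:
I(b) = √b (I(b) = √(0 + b) = √b)
v(k) = 3 - k²
29*(I(24)/v(-4*9)) = 29*(√24/(3 - (-4*9)²)) = 29*((2*√6)/(3 - 1*(-36)²)) = 29*((2*√6)/(3 - 1*1296)) = 29*((2*√6)/(3 - 1296)) = 29*((2*√6)/(-1293)) = 29*((2*√6)*(-1/1293)) = 29*(-2*√6/1293) = -58*√6/1293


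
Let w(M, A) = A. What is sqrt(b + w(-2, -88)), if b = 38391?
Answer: sqrt(38303) ≈ 195.71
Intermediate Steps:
sqrt(b + w(-2, -88)) = sqrt(38391 - 88) = sqrt(38303)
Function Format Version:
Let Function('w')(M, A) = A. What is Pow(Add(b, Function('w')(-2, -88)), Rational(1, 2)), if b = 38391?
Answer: Pow(38303, Rational(1, 2)) ≈ 195.71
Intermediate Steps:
Pow(Add(b, Function('w')(-2, -88)), Rational(1, 2)) = Pow(Add(38391, -88), Rational(1, 2)) = Pow(38303, Rational(1, 2))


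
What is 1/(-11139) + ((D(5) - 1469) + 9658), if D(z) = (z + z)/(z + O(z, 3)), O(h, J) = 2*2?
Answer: 273688940/33417 ≈ 8190.1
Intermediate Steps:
O(h, J) = 4
D(z) = 2*z/(4 + z) (D(z) = (z + z)/(z + 4) = (2*z)/(4 + z) = 2*z/(4 + z))
1/(-11139) + ((D(5) - 1469) + 9658) = 1/(-11139) + ((2*5/(4 + 5) - 1469) + 9658) = -1/11139 + ((2*5/9 - 1469) + 9658) = -1/11139 + ((2*5*(⅑) - 1469) + 9658) = -1/11139 + ((10/9 - 1469) + 9658) = -1/11139 + (-13211/9 + 9658) = -1/11139 + 73711/9 = 273688940/33417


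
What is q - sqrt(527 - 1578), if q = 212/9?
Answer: 212/9 - I*sqrt(1051) ≈ 23.556 - 32.419*I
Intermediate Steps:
q = 212/9 (q = 212*(1/9) = 212/9 ≈ 23.556)
q - sqrt(527 - 1578) = 212/9 - sqrt(527 - 1578) = 212/9 - sqrt(-1051) = 212/9 - I*sqrt(1051)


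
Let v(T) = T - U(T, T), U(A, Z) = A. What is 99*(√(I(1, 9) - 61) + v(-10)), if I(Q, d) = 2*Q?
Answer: 99*I*√59 ≈ 760.43*I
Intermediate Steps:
v(T) = 0 (v(T) = T - T = 0)
99*(√(I(1, 9) - 61) + v(-10)) = 99*(√(2*1 - 61) + 0) = 99*(√(2 - 61) + 0) = 99*(√(-59) + 0) = 99*(I*√59 + 0) = 99*(I*√59) = 99*I*√59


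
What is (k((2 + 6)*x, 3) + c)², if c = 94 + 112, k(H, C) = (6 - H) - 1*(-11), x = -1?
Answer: 53361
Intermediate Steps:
k(H, C) = 17 - H (k(H, C) = (6 - H) + 11 = 17 - H)
c = 206
(k((2 + 6)*x, 3) + c)² = ((17 - (2 + 6)*(-1)) + 206)² = ((17 - 8*(-1)) + 206)² = ((17 - 1*(-8)) + 206)² = ((17 + 8) + 206)² = (25 + 206)² = 231² = 53361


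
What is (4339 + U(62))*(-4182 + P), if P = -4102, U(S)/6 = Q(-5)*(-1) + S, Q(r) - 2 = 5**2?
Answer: -37683916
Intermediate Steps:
Q(r) = 27 (Q(r) = 2 + 5**2 = 2 + 25 = 27)
U(S) = -162 + 6*S (U(S) = 6*(27*(-1) + S) = 6*(-27 + S) = -162 + 6*S)
(4339 + U(62))*(-4182 + P) = (4339 + (-162 + 6*62))*(-4182 - 4102) = (4339 + (-162 + 372))*(-8284) = (4339 + 210)*(-8284) = 4549*(-8284) = -37683916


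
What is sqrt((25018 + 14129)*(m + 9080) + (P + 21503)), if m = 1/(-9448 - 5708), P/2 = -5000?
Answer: sqrt(2268115036652901)/2526 ≈ 18854.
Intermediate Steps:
P = -10000 (P = 2*(-5000) = -10000)
m = -1/15156 (m = 1/(-15156) = -1/15156 ≈ -6.5980e-5)
sqrt((25018 + 14129)*(m + 9080) + (P + 21503)) = sqrt((25018 + 14129)*(-1/15156 + 9080) + (-10000 + 21503)) = sqrt(39147*(137616479/15156) + 11503) = sqrt(1795757434471/5052 + 11503) = sqrt(1795815547627/5052) = sqrt(2268115036652901)/2526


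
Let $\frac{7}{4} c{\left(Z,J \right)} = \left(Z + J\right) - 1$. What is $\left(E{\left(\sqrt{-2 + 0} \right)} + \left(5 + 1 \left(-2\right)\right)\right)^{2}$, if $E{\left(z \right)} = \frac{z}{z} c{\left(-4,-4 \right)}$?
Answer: $\frac{225}{49} \approx 4.5918$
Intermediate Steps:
$c{\left(Z,J \right)} = - \frac{4}{7} + \frac{4 J}{7} + \frac{4 Z}{7}$ ($c{\left(Z,J \right)} = \frac{4 \left(\left(Z + J\right) - 1\right)}{7} = \frac{4 \left(\left(J + Z\right) - 1\right)}{7} = \frac{4 \left(-1 + J + Z\right)}{7} = - \frac{4}{7} + \frac{4 J}{7} + \frac{4 Z}{7}$)
$E{\left(z \right)} = - \frac{36}{7}$ ($E{\left(z \right)} = \frac{z}{z} \left(- \frac{4}{7} + \frac{4}{7} \left(-4\right) + \frac{4}{7} \left(-4\right)\right) = 1 \left(- \frac{4}{7} - \frac{16}{7} - \frac{16}{7}\right) = 1 \left(- \frac{36}{7}\right) = - \frac{36}{7}$)
$\left(E{\left(\sqrt{-2 + 0} \right)} + \left(5 + 1 \left(-2\right)\right)\right)^{2} = \left(- \frac{36}{7} + \left(5 + 1 \left(-2\right)\right)\right)^{2} = \left(- \frac{36}{7} + \left(5 - 2\right)\right)^{2} = \left(- \frac{36}{7} + 3\right)^{2} = \left(- \frac{15}{7}\right)^{2} = \frac{225}{49}$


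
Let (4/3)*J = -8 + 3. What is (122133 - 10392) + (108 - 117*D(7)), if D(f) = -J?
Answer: 445641/4 ≈ 1.1141e+5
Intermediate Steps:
J = -15/4 (J = 3*(-8 + 3)/4 = (3/4)*(-5) = -15/4 ≈ -3.7500)
D(f) = 15/4 (D(f) = -1*(-15/4) = 15/4)
(122133 - 10392) + (108 - 117*D(7)) = (122133 - 10392) + (108 - 117*15/4) = 111741 + (108 - 1755/4) = 111741 - 1323/4 = 445641/4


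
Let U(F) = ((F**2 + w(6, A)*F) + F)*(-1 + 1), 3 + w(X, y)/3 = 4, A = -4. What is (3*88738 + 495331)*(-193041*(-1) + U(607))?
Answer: 147009408345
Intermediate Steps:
w(X, y) = 3 (w(X, y) = -9 + 3*4 = -9 + 12 = 3)
U(F) = 0 (U(F) = ((F**2 + 3*F) + F)*(-1 + 1) = (F**2 + 4*F)*0 = 0)
(3*88738 + 495331)*(-193041*(-1) + U(607)) = (3*88738 + 495331)*(-193041*(-1) + 0) = (266214 + 495331)*(193041 + 0) = 761545*193041 = 147009408345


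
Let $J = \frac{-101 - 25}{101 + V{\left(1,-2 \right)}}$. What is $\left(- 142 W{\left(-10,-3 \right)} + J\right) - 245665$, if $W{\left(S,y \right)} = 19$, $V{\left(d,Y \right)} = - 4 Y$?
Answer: $- \frac{27071693}{109} \approx -2.4836 \cdot 10^{5}$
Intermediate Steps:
$J = - \frac{126}{109}$ ($J = \frac{-101 - 25}{101 - -8} = - \frac{126}{101 + 8} = - \frac{126}{109} \approx -1.156$)
$\left(- 142 W{\left(-10,-3 \right)} + J\right) - 245665 = \left(\left(-142\right) 19 - \frac{126}{109}\right) - 245665 = \left(-2698 - \frac{126}{109}\right) - 245665 = - \frac{294208}{109} - 245665 = - \frac{27071693}{109}$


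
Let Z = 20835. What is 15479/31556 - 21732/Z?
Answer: -5264783/9528540 ≈ -0.55253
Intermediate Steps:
15479/31556 - 21732/Z = 15479/31556 - 21732/20835 = 15479*(1/31556) - 21732*1/20835 = 673/1372 - 7244/6945 = -5264783/9528540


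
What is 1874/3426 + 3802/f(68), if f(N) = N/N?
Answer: 6513763/1713 ≈ 3802.5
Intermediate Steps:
f(N) = 1
1874/3426 + 3802/f(68) = 1874/3426 + 3802/1 = 1874*(1/3426) + 3802*1 = 937/1713 + 3802 = 6513763/1713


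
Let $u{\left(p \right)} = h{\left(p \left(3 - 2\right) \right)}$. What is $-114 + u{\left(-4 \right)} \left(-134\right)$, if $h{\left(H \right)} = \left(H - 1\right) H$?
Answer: $-2794$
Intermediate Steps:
$h{\left(H \right)} = H \left(-1 + H\right)$ ($h{\left(H \right)} = \left(-1 + H\right) H = H \left(-1 + H\right)$)
$u{\left(p \right)} = p \left(-1 + p\right)$ ($u{\left(p \right)} = p \left(3 - 2\right) \left(-1 + p \left(3 - 2\right)\right) = p 1 \left(-1 + p 1\right) = p \left(-1 + p\right)$)
$-114 + u{\left(-4 \right)} \left(-134\right) = -114 + - 4 \left(-1 - 4\right) \left(-134\right) = -114 + \left(-4\right) \left(-5\right) \left(-134\right) = -114 + 20 \left(-134\right) = -114 - 2680 = -2794$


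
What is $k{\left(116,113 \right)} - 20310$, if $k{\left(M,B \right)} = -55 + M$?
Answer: $-20249$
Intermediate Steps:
$k{\left(116,113 \right)} - 20310 = \left(-55 + 116\right) - 20310 = 61 - 20310 = -20249$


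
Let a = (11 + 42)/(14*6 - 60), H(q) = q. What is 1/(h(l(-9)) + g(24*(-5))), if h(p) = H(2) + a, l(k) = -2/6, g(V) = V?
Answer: -24/2779 ≈ -0.0086362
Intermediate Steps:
a = 53/24 (a = 53/(84 - 60) = 53/24 ≈ 2.2083)
l(k) = -⅓ (l(k) = -2*⅙ = -⅓)
h(p) = 101/24 (h(p) = 2 + 53/24 = 101/24)
1/(h(l(-9)) + g(24*(-5))) = 1/(101/24 + 24*(-5)) = 1/(101/24 - 120) = 1/(-2779/24) = -24/2779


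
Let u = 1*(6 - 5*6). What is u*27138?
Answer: -651312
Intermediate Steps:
u = -24 (u = 1*(6 - 30) = 1*(-24) = -24)
u*27138 = -24*27138 = -651312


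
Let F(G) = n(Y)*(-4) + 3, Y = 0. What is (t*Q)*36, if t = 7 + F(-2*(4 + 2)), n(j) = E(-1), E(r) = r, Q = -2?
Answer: -1008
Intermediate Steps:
n(j) = -1
F(G) = 7 (F(G) = -1*(-4) + 3 = 4 + 3 = 7)
t = 14 (t = 7 + 7 = 14)
(t*Q)*36 = (14*(-2))*36 = -28*36 = -1008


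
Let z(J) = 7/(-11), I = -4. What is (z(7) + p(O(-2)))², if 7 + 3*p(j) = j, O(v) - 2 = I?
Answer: 1600/121 ≈ 13.223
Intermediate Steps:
z(J) = -7/11 (z(J) = 7*(-1/11) = -7/11)
O(v) = -2 (O(v) = 2 - 4 = -2)
p(j) = -7/3 + j/3
(z(7) + p(O(-2)))² = (-7/11 + (-7/3 + (⅓)*(-2)))² = (-7/11 + (-7/3 - ⅔))² = (-7/11 - 3)² = (-40/11)² = 1600/121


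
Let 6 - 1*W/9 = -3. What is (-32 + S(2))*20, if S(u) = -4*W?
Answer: -7120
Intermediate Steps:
W = 81 (W = 54 - 9*(-3) = 54 + 27 = 81)
S(u) = -324 (S(u) = -4*81 = -324)
(-32 + S(2))*20 = (-32 - 324)*20 = -356*20 = -7120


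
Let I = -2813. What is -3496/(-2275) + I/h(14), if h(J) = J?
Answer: -907233/4550 ≈ -199.39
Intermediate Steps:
-3496/(-2275) + I/h(14) = -3496/(-2275) - 2813/14 = -3496*(-1/2275) - 2813*1/14 = 3496/2275 - 2813/14 = -907233/4550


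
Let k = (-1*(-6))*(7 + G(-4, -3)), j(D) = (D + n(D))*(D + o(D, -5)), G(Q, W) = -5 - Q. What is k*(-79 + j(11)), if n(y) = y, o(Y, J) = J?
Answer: 1908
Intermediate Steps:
j(D) = 2*D*(-5 + D) (j(D) = (D + D)*(D - 5) = (2*D)*(-5 + D) = 2*D*(-5 + D))
k = 36 (k = (-1*(-6))*(7 + (-5 - 1*(-4))) = 6*(7 + (-5 + 4)) = 6*(7 - 1) = 6*6 = 36)
k*(-79 + j(11)) = 36*(-79 + 2*11*(-5 + 11)) = 36*(-79 + 2*11*6) = 36*(-79 + 132) = 36*53 = 1908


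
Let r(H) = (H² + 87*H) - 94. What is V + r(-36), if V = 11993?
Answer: 10063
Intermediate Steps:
r(H) = -94 + H² + 87*H
V + r(-36) = 11993 + (-94 + (-36)² + 87*(-36)) = 11993 + (-94 + 1296 - 3132) = 11993 - 1930 = 10063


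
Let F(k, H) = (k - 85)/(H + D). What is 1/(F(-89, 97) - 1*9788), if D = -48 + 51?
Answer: -50/489487 ≈ -0.00010215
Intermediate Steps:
D = 3
F(k, H) = (-85 + k)/(3 + H) (F(k, H) = (k - 85)/(H + 3) = (-85 + k)/(3 + H))
1/(F(-89, 97) - 1*9788) = 1/((-85 - 89)/(3 + 97) - 1*9788) = 1/(-174/100 - 9788) = 1/((1/100)*(-174) - 9788) = 1/(-87/50 - 9788) = 1/(-489487/50) = -50/489487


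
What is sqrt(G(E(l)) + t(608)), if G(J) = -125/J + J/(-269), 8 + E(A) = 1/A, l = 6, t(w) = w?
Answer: sqrt(3590690867034)/75858 ≈ 24.980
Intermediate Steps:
E(A) = -8 + 1/A
G(J) = -125/J - J/269 (G(J) = -125/J + J*(-1/269) = -125/J - J/269)
sqrt(G(E(l)) + t(608)) = sqrt((-125/(-8 + 1/6) - (-8 + 1/6)/269) + 608) = sqrt((-125/(-47/6) - 1/269*(-47/6)) + 608) = sqrt((-125*(-6/47) + 47/1614) + 608) = sqrt((750/47 + 47/1614) + 608) = sqrt(1212709/75858 + 608) = sqrt(47334373/75858) = sqrt(3590690867034)/75858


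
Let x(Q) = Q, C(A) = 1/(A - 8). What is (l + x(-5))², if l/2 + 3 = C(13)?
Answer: 2809/25 ≈ 112.36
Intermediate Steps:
C(A) = 1/(-8 + A)
l = -28/5 (l = -6 + 2/(-8 + 13) = -6 + 2/5 = -6 + 2*(⅕) = -6 + ⅖ = -28/5 ≈ -5.6000)
(l + x(-5))² = (-28/5 - 5)² = (-53/5)² = 2809/25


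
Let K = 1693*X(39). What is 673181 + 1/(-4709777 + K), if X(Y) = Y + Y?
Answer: 3081636146862/4577723 ≈ 6.7318e+5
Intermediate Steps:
X(Y) = 2*Y
K = 132054 (K = 1693*(2*39) = 1693*78 = 132054)
673181 + 1/(-4709777 + K) = 673181 + 1/(-4709777 + 132054) = 673181 + 1/(-4577723) = 673181 - 1/4577723 = 3081636146862/4577723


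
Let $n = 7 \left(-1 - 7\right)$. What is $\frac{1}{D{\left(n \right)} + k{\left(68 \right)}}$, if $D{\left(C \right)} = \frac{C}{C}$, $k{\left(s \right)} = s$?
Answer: $\frac{1}{69} \approx 0.014493$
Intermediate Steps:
$n = -56$ ($n = 7 \left(-8\right) = -56$)
$D{\left(C \right)} = 1$
$\frac{1}{D{\left(n \right)} + k{\left(68 \right)}} = \frac{1}{1 + 68} = \frac{1}{69}$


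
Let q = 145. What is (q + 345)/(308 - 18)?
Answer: 49/29 ≈ 1.6897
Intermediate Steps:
(q + 345)/(308 - 18) = (145 + 345)/(308 - 18) = 490/290 = 490*(1/290) = 49/29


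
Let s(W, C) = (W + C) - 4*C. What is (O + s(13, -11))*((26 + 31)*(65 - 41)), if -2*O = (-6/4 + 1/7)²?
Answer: 3021741/49 ≈ 61668.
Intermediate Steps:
O = -361/392 (O = -(-6/4 + 1/7)²/2 = -(-6*¼ + 1*(⅐))²/2 = -(-3/2 + ⅐)²/2 = -(-19/14)²/2 = -½*361/196 = -361/392 ≈ -0.92092)
s(W, C) = W - 3*C (s(W, C) = (C + W) - 4*C = W - 3*C)
(O + s(13, -11))*((26 + 31)*(65 - 41)) = (-361/392 + (13 - 3*(-11)))*((26 + 31)*(65 - 41)) = (-361/392 + (13 + 33))*(57*24) = (-361/392 + 46)*1368 = (17671/392)*1368 = 3021741/49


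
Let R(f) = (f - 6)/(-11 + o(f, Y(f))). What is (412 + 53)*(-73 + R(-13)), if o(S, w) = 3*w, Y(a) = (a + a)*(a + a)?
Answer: -68475900/2017 ≈ -33949.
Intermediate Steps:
Y(a) = 4*a² (Y(a) = (2*a)*(2*a) = 4*a²)
R(f) = (-6 + f)/(-11 + 12*f²) (R(f) = (f - 6)/(-11 + 3*(4*f²)) = (-6 + f)/(-11 + 12*f²))
(412 + 53)*(-73 + R(-13)) = (412 + 53)*(-73 + (-6 - 13)/(-11 + 12*(-13)²)) = 465*(-73 - 19/(-11 + 12*169)) = 465*(-73 - 19/(-11 + 2028)) = 465*(-73 - 19/2017) = 465*(-147260/2017) = -68475900/2017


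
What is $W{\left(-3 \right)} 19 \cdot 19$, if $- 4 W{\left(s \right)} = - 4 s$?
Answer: $-1083$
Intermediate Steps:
$W{\left(s \right)} = s$ ($W{\left(s \right)} = - \frac{\left(-4\right) s}{4} = s$)
$W{\left(-3 \right)} 19 \cdot 19 = \left(-3\right) 19 \cdot 19 = \left(-57\right) 19 = -1083$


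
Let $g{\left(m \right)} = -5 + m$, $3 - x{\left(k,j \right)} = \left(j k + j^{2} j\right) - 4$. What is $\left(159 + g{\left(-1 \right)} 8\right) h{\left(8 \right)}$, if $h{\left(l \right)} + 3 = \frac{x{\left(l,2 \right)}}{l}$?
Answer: $- \frac{4551}{8} \approx -568.88$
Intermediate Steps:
$x{\left(k,j \right)} = 7 - j^{3} - j k$ ($x{\left(k,j \right)} = 3 - \left(\left(j k + j^{2} j\right) - 4\right) = 3 - \left(\left(j k + j^{3}\right) - 4\right) = 3 - \left(\left(j^{3} + j k\right) - 4\right) = 3 - \left(-4 + j^{3} + j k\right) = 7 - j^{3} - j k$)
$h{\left(l \right)} = -3 + \frac{-1 - 2 l}{l}$ ($h{\left(l \right)} = -3 + \frac{7 - 2^{3} - 2 l}{l} = -3 + \frac{7 - 8 - 2 l}{l} = -3 + \frac{-1 - 2 l}{l}$)
$\left(159 + g{\left(-1 \right)} 8\right) h{\left(8 \right)} = \left(159 + \left(-5 - 1\right) 8\right) \left(-5 - \frac{1}{8}\right) = \left(159 - 48\right) \left(-5 - \frac{1}{8}\right) = 111 \left(- \frac{41}{8}\right) = - \frac{4551}{8}$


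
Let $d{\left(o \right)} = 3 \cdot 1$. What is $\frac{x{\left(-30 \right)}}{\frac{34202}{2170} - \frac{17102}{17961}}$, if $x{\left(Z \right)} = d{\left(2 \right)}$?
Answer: $\frac{8351865}{41227913} \approx 0.20258$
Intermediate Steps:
$d{\left(o \right)} = 3$
$x{\left(Z \right)} = 3$
$\frac{x{\left(-30 \right)}}{\frac{34202}{2170} - \frac{17102}{17961}} = \frac{3}{\frac{34202}{2170} - \frac{17102}{17961}} = \frac{3}{34202 \cdot \frac{1}{2170} - \frac{17102}{17961}} = \frac{3}{\frac{2443}{155} - \frac{17102}{17961}} = \frac{3}{\frac{41227913}{2783955}} = 3 \cdot \frac{2783955}{41227913} = \frac{8351865}{41227913}$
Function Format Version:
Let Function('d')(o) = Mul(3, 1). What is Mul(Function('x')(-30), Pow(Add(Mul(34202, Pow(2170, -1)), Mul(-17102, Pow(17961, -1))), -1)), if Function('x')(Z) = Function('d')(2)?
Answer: Rational(8351865, 41227913) ≈ 0.20258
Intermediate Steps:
Function('d')(o) = 3
Function('x')(Z) = 3
Mul(Function('x')(-30), Pow(Add(Mul(34202, Pow(2170, -1)), Mul(-17102, Pow(17961, -1))), -1)) = Mul(3, Pow(Add(Mul(34202, Pow(2170, -1)), Mul(-17102, Pow(17961, -1))), -1)) = Mul(3, Pow(Add(Mul(34202, Rational(1, 2170)), Mul(-17102, Rational(1, 17961))), -1)) = Mul(3, Pow(Add(Rational(2443, 155), Rational(-17102, 17961)), -1)) = Mul(3, Pow(Rational(41227913, 2783955), -1)) = Mul(3, Rational(2783955, 41227913)) = Rational(8351865, 41227913)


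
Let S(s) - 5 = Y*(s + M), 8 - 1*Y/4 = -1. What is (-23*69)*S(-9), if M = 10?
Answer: -65067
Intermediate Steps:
Y = 36 (Y = 32 - 4*(-1) = 32 + 4 = 36)
S(s) = 365 + 36*s (S(s) = 5 + 36*(s + 10) = 5 + 36*(10 + s) = 5 + (360 + 36*s) = 365 + 36*s)
(-23*69)*S(-9) = (-23*69)*(365 + 36*(-9)) = -1587*(365 - 324) = -1587*41 = -65067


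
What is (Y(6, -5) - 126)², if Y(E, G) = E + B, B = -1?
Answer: 14641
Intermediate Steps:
Y(E, G) = -1 + E (Y(E, G) = E - 1 = -1 + E)
(Y(6, -5) - 126)² = ((-1 + 6) - 126)² = (5 - 126)² = (-121)² = 14641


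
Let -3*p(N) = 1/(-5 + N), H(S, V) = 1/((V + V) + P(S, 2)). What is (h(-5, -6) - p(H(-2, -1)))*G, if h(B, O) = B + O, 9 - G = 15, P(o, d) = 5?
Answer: 465/7 ≈ 66.429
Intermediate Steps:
G = -6 (G = 9 - 1*15 = 9 - 15 = -6)
H(S, V) = 1/(5 + 2*V) (H(S, V) = 1/((V + V) + 5) = 1/(2*V + 5) = 1/(5 + 2*V))
p(N) = -1/(3*(-5 + N))
(h(-5, -6) - p(H(-2, -1)))*G = ((-5 - 6) - (-1)/(-15 + 3/(5 + 2*(-1))))*(-6) = (-11 - (-1)/(-15 + 3/(5 - 2)))*(-6) = (-11 - (-1)/(-15 + 3/3))*(-6) = (-11 - (-1)/(-15 + 3*(1/3)))*(-6) = (-11 - (-1)/(-15 + 1))*(-6) = (-11 - (-1)/(-14))*(-6) = (-11 - (-1)*(-1)/14)*(-6) = (-11 - 1*1/14)*(-6) = (-11 - 1/14)*(-6) = -155/14*(-6) = 465/7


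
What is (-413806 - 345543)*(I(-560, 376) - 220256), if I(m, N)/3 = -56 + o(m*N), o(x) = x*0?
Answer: 167378743976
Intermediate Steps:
o(x) = 0
I(m, N) = -168 (I(m, N) = 3*(-56 + 0) = 3*(-56) = -168)
(-413806 - 345543)*(I(-560, 376) - 220256) = (-413806 - 345543)*(-168 - 220256) = -759349*(-220424) = 167378743976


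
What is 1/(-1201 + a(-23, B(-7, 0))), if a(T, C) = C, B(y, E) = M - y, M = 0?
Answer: -1/1194 ≈ -0.00083752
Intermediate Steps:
B(y, E) = -y (B(y, E) = 0 - y = -y)
1/(-1201 + a(-23, B(-7, 0))) = 1/(-1201 - 1*(-7)) = 1/(-1201 + 7) = 1/(-1194) = -1/1194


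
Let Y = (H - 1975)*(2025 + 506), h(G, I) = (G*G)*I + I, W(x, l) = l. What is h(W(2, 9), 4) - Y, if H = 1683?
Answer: 739380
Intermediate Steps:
h(G, I) = I + I*G**2 (h(G, I) = G**2*I + I = I*G**2 + I = I + I*G**2)
Y = -739052 (Y = (1683 - 1975)*(2025 + 506) = -292*2531 = -739052)
h(W(2, 9), 4) - Y = 4*(1 + 9**2) - 1*(-739052) = 4*(1 + 81) + 739052 = 4*82 + 739052 = 328 + 739052 = 739380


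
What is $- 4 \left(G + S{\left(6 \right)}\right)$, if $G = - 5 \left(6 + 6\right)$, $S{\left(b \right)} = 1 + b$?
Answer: $212$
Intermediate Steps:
$G = -60$ ($G = \left(-5\right) 12 = -60$)
$- 4 \left(G + S{\left(6 \right)}\right) = - 4 \left(-60 + \left(1 + 6\right)\right) = - 4 \left(-60 + 7\right) = \left(-4\right) \left(-53\right) = 212$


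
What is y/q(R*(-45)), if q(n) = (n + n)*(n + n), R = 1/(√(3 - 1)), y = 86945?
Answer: 17389/810 ≈ 21.468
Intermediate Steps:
R = √2/2 (R = 1/(√2) = √2/2 ≈ 0.70711)
q(n) = 4*n² (q(n) = (2*n)*(2*n) = 4*n²)
y/q(R*(-45)) = 86945/((4*((√2/2)*(-45))²)) = 86945/((4*(-45*√2/2)²)) = 86945/((4*(2025/2))) = 86945/4050 = 86945*(1/4050) = 17389/810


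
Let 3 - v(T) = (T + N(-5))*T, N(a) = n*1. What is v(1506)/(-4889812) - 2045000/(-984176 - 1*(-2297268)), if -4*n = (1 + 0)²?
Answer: -3511011965551/3210386509352 ≈ -1.0936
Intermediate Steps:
n = -¼ (n = -(1 + 0)²/4 = -¼*1² = -¼*1 = -¼ ≈ -0.25000)
N(a) = -¼ (N(a) = -¼*1 = -¼)
v(T) = 3 - T*(-¼ + T) (v(T) = 3 - (T - ¼)*T = 3 - (-¼ + T)*T = 3 - T*(-¼ + T))
v(1506)/(-4889812) - 2045000/(-984176 - 1*(-2297268)) = (3 - 1*1506² + (¼)*1506)/(-4889812) - 2045000/(-984176 - 1*(-2297268)) = (3 - 1*2268036 + 753/2)*(-1/4889812) - 2045000/(-984176 + 2297268) = (3 - 2268036 + 753/2)*(-1/4889812) - 2045000/1313092 = -4535313/2*(-1/4889812) - 2045000*1/1313092 = 4535313/9779624 - 511250/328273 = -3511011965551/3210386509352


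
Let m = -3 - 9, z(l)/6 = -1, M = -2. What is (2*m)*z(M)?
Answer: 144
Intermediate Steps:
z(l) = -6 (z(l) = 6*(-1) = -6)
m = -12
(2*m)*z(M) = (2*(-12))*(-6) = -24*(-6) = 144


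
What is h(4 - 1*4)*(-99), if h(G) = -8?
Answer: 792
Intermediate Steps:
h(4 - 1*4)*(-99) = -8*(-99) = 792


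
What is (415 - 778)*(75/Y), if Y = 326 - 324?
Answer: -27225/2 ≈ -13613.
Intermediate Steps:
Y = 2
(415 - 778)*(75/Y) = (415 - 778)*(75/2) = -27225/2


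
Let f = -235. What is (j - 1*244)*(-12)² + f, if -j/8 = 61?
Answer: -105643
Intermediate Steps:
j = -488 (j = -8*61 = -488)
(j - 1*244)*(-12)² + f = (-488 - 1*244)*(-12)² - 235 = (-488 - 244)*144 - 235 = -732*144 - 235 = -105408 - 235 = -105643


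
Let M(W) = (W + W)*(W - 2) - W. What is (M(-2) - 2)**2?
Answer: 256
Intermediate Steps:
M(W) = -W + 2*W*(-2 + W) (M(W) = (2*W)*(-2 + W) - W = 2*W*(-2 + W) - W = -W + 2*W*(-2 + W))
(M(-2) - 2)**2 = (-2*(-5 + 2*(-2)) - 2)**2 = (-2*(-5 - 4) - 2)**2 = (-2*(-9) - 2)**2 = (18 - 2)**2 = 16**2 = 256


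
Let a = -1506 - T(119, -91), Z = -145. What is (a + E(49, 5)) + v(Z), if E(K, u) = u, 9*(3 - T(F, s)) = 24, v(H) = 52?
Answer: -4348/3 ≈ -1449.3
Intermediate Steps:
T(F, s) = 1/3 (T(F, s) = 3 - 1/9*24 = 3 - 8/3 = 1/3)
a = -4519/3 (a = -1506 - 1*1/3 = -1506 - 1/3 = -4519/3 ≈ -1506.3)
(a + E(49, 5)) + v(Z) = (-4519/3 + 5) + 52 = -4504/3 + 52 = -4348/3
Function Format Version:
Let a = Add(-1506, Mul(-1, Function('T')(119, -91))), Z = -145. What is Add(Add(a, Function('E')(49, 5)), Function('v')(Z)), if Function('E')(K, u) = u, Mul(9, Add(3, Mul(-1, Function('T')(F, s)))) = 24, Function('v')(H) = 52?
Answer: Rational(-4348, 3) ≈ -1449.3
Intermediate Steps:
Function('T')(F, s) = Rational(1, 3) (Function('T')(F, s) = Add(3, Mul(Rational(-1, 9), 24)) = Add(3, Rational(-8, 3)) = Rational(1, 3))
a = Rational(-4519, 3) (a = Add(-1506, Mul(-1, Rational(1, 3))) = Add(-1506, Rational(-1, 3)) = Rational(-4519, 3) ≈ -1506.3)
Add(Add(a, Function('E')(49, 5)), Function('v')(Z)) = Add(Add(Rational(-4519, 3), 5), 52) = Add(Rational(-4504, 3), 52) = Rational(-4348, 3)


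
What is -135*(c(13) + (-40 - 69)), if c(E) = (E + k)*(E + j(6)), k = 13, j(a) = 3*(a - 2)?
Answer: -73035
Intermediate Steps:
j(a) = -6 + 3*a (j(a) = 3*(-2 + a) = -6 + 3*a)
c(E) = (12 + E)*(13 + E) (c(E) = (E + 13)*(E + (-6 + 3*6)) = (13 + E)*(E + (-6 + 18)) = (13 + E)*(E + 12) = (13 + E)*(12 + E) = (12 + E)*(13 + E))
-135*(c(13) + (-40 - 69)) = -135*((156 + 13² + 25*13) + (-40 - 69)) = -135*((156 + 169 + 325) - 109) = -135*(650 - 109) = -135*541 = -73035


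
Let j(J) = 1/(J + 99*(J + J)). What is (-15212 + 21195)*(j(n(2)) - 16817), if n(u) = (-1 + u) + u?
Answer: -60067812284/597 ≈ -1.0062e+8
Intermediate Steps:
n(u) = -1 + 2*u
j(J) = 1/(199*J) (j(J) = 1/(J + 99*(2*J)) = 1/(J + 198*J) = 1/(199*J))
(-15212 + 21195)*(j(n(2)) - 16817) = (-15212 + 21195)*(1/(199*(-1 + 2*2)) - 16817) = 5983*(1/(199*(-1 + 4)) - 16817) = 5983*((1/199)/3 - 16817) = 5983*((1/199)*(1/3) - 16817) = 5983*(1/597 - 16817) = 5983*(-10039748/597) = -60067812284/597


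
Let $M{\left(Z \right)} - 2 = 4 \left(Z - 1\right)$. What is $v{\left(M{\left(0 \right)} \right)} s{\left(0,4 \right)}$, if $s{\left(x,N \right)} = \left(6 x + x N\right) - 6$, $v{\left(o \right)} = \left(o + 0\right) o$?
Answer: $-24$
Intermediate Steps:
$M{\left(Z \right)} = -2 + 4 Z$ ($M{\left(Z \right)} = 2 + 4 \left(Z - 1\right) = 2 + 4 \left(-1 + Z\right) = 2 + \left(-4 + 4 Z\right) = -2 + 4 Z$)
$v{\left(o \right)} = o^{2}$ ($v{\left(o \right)} = o o = o^{2}$)
$s{\left(x,N \right)} = -6 + 6 x + N x$ ($s{\left(x,N \right)} = \left(6 x + N x\right) - 6 = -6 + 6 x + N x$)
$v{\left(M{\left(0 \right)} \right)} s{\left(0,4 \right)} = \left(-2 + 4 \cdot 0\right)^{2} \left(-6 + 6 \cdot 0 + 4 \cdot 0\right) = \left(-2 + 0\right)^{2} \left(-6 + 0 + 0\right) = \left(-2\right)^{2} \left(-6\right) = 4 \left(-6\right) = -24$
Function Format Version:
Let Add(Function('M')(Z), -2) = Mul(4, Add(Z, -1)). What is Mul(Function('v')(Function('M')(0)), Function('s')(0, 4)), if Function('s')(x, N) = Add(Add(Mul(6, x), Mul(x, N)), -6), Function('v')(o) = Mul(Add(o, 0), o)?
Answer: -24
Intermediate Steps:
Function('M')(Z) = Add(-2, Mul(4, Z)) (Function('M')(Z) = Add(2, Mul(4, Add(Z, -1))) = Add(2, Mul(4, Add(-1, Z))) = Add(2, Add(-4, Mul(4, Z))) = Add(-2, Mul(4, Z)))
Function('v')(o) = Pow(o, 2) (Function('v')(o) = Mul(o, o) = Pow(o, 2))
Function('s')(x, N) = Add(-6, Mul(6, x), Mul(N, x)) (Function('s')(x, N) = Add(Add(Mul(6, x), Mul(N, x)), -6) = Add(-6, Mul(6, x), Mul(N, x)))
Mul(Function('v')(Function('M')(0)), Function('s')(0, 4)) = Mul(Pow(Add(-2, Mul(4, 0)), 2), Add(-6, Mul(6, 0), Mul(4, 0))) = Mul(Pow(Add(-2, 0), 2), Add(-6, 0, 0)) = Mul(Pow(-2, 2), -6) = Mul(4, -6) = -24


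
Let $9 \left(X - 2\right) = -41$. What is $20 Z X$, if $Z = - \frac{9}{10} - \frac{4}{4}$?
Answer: $\frac{874}{9} \approx 97.111$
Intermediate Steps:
$X = - \frac{23}{9}$ ($X = 2 + \frac{1}{9} \left(-41\right) = 2 - \frac{41}{9} = - \frac{23}{9} \approx -2.5556$)
$Z = - \frac{19}{10}$ ($Z = \left(-9\right) \frac{1}{10} - 1 = - \frac{9}{10} - 1 = - \frac{19}{10} \approx -1.9$)
$20 Z X = 20 \left(- \frac{19}{10}\right) \left(- \frac{23}{9}\right) = \left(-38\right) \left(- \frac{23}{9}\right) = \frac{874}{9}$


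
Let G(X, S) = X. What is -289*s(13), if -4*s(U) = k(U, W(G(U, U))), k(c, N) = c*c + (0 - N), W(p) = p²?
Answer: 0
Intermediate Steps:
k(c, N) = c² - N
s(U) = 0 (s(U) = -(U² - U²)/4 = -¼*0 = 0)
-289*s(13) = -289*0 = 0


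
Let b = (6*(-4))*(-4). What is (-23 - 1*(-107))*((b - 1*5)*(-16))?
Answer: -122304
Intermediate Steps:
b = 96 (b = -24*(-4) = 96)
(-23 - 1*(-107))*((b - 1*5)*(-16)) = (-23 - 1*(-107))*((96 - 1*5)*(-16)) = (-23 + 107)*((96 - 5)*(-16)) = 84*(91*(-16)) = 84*(-1456) = -122304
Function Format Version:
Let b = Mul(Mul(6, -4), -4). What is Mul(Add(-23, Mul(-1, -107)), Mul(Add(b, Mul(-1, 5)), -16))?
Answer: -122304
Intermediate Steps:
b = 96 (b = Mul(-24, -4) = 96)
Mul(Add(-23, Mul(-1, -107)), Mul(Add(b, Mul(-1, 5)), -16)) = Mul(Add(-23, Mul(-1, -107)), Mul(Add(96, Mul(-1, 5)), -16)) = Mul(Add(-23, 107), Mul(Add(96, -5), -16)) = Mul(84, Mul(91, -16)) = Mul(84, -1456) = -122304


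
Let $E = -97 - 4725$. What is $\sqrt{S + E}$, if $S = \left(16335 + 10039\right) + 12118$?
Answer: $\sqrt{33670} \approx 183.49$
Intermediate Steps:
$S = 38492$ ($S = 26374 + 12118 = 38492$)
$E = -4822$ ($E = -97 - 4725 = -4822$)
$\sqrt{S + E} = \sqrt{38492 - 4822} = \sqrt{33670}$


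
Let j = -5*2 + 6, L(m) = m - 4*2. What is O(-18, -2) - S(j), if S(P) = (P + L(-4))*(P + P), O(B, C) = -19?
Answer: -147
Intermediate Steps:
L(m) = -8 + m (L(m) = m - 8 = -8 + m)
j = -4 (j = -10 + 6 = -4)
S(P) = 2*P*(-12 + P) (S(P) = (P + (-8 - 4))*(P + P) = (P - 12)*(2*P) = (-12 + P)*(2*P) = 2*P*(-12 + P))
O(-18, -2) - S(j) = -19 - 2*(-4)*(-12 - 4) = -19 - 2*(-4)*(-16) = -19 - 1*128 = -19 - 128 = -147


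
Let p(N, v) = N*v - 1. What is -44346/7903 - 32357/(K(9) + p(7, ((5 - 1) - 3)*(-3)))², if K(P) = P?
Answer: -20247065/102739 ≈ -197.07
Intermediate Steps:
p(N, v) = -1 + N*v
-44346/7903 - 32357/(K(9) + p(7, ((5 - 1) - 3)*(-3)))² = -44346/7903 - 32357/(9 + (-1 + 7*(((5 - 1) - 3)*(-3))))² = -44346*1/7903 - 32357/(9 + (-1 + 7*((4 - 3)*(-3))))² = -44346/7903 - 32357/(9 + (-1 + 7*(1*(-3))))² = -44346/7903 - 32357/(9 + (-1 + 7*(-3)))² = -44346/7903 - 32357/(9 + (-1 - 21))² = -44346/7903 - 32357/(9 - 22)² = -44346/7903 - 32357/((-13)²) = -44346/7903 - 32357/169 = -44346/7903 - 32357*1/169 = -44346/7903 - 2489/13 = -20247065/102739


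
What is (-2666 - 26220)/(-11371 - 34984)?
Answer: 28886/46355 ≈ 0.62315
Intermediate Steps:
(-2666 - 26220)/(-11371 - 34984) = -28886/(-46355) = -28886*(-1/46355) = 28886/46355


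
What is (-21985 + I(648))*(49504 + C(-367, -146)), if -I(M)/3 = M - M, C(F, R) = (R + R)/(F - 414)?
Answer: -850004208260/781 ≈ -1.0884e+9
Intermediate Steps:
C(F, R) = 2*R/(-414 + F) (C(F, R) = (2*R)/(-414 + F) = 2*R/(-414 + F))
I(M) = 0 (I(M) = -3*(M - M) = -3*0 = 0)
(-21985 + I(648))*(49504 + C(-367, -146)) = (-21985 + 0)*(49504 + 2*(-146)/(-414 - 367)) = -21985*(49504 + 2*(-146)/(-781)) = -21985*(49504 + 2*(-146)*(-1/781)) = -21985*(49504 + 292/781) = -21985*38662916/781 = -850004208260/781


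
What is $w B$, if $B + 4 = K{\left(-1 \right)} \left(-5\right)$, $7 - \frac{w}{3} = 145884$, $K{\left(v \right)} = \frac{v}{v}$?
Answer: $3938679$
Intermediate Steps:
$K{\left(v \right)} = 1$
$w = -437631$ ($w = 21 - 437652 = -437631$)
$B = -9$ ($B = -4 + 1 \left(-5\right) = -4 - 5 = -9$)
$w B = \left(-437631\right) \left(-9\right) = 3938679$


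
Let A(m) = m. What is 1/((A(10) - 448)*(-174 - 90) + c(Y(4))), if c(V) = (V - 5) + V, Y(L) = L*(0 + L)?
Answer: 1/115659 ≈ 8.6461e-6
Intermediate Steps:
Y(L) = L² (Y(L) = L*L = L²)
c(V) = -5 + 2*V (c(V) = (-5 + V) + V = -5 + 2*V)
1/((A(10) - 448)*(-174 - 90) + c(Y(4))) = 1/((10 - 448)*(-174 - 90) + (-5 + 2*4²)) = 1/(-438*(-264) + (-5 + 2*16)) = 1/(115632 + (-5 + 32)) = 1/(115632 + 27) = 1/115659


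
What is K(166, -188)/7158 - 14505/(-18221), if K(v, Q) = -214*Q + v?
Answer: 139986458/21737653 ≈ 6.4398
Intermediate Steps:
K(v, Q) = v - 214*Q
K(166, -188)/7158 - 14505/(-18221) = (166 - 214*(-188))/7158 - 14505/(-18221) = (166 + 40232)*(1/7158) - 14505*(-1/18221) = 40398*(1/7158) + 14505/18221 = 6733/1193 + 14505/18221 = 139986458/21737653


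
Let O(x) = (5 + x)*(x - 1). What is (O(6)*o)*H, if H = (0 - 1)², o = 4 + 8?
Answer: 660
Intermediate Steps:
o = 12
H = 1 (H = (-1)² = 1)
O(x) = (-1 + x)*(5 + x) (O(x) = (5 + x)*(-1 + x) = (-1 + x)*(5 + x))
(O(6)*o)*H = ((-5 + 6² + 4*6)*12)*1 = ((-5 + 36 + 24)*12)*1 = (55*12)*1 = 660*1 = 660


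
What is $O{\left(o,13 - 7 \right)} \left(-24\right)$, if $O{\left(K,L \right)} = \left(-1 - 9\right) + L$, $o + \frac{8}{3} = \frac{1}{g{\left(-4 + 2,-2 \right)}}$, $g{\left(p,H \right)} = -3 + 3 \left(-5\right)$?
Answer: $96$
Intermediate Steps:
$g{\left(p,H \right)} = -18$ ($g{\left(p,H \right)} = -3 - 15 = -18$)
$o = - \frac{49}{18}$ ($o = - \frac{8}{3} + \frac{1}{-18} = - \frac{8}{3} - \frac{1}{18} = - \frac{49}{18} \approx -2.7222$)
$O{\left(K,L \right)} = -10 + L$
$O{\left(o,13 - 7 \right)} \left(-24\right) = \left(-10 + \left(13 - 7\right)\right) \left(-24\right) = \left(-10 + 6\right) \left(-24\right) = \left(-4\right) \left(-24\right) = 96$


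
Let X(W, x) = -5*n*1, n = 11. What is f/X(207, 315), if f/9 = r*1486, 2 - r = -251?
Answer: -307602/5 ≈ -61520.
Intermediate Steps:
r = 253 (r = 2 - 1*(-251) = 2 + 251 = 253)
X(W, x) = -55 (X(W, x) = -5*11*1 = -55*1 = -55)
f = 3383622 (f = 9*(253*1486) = 9*375958 = 3383622)
f/X(207, 315) = 3383622/(-55) = 3383622*(-1/55) = -307602/5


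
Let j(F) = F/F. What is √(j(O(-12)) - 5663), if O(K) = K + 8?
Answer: I*√5662 ≈ 75.246*I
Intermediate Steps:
O(K) = 8 + K
j(F) = 1
√(j(O(-12)) - 5663) = √(1 - 5663) = √(-5662) = I*√5662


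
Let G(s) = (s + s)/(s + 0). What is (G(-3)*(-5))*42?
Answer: -420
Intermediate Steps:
G(s) = 2 (G(s) = (2*s)/s = 2)
(G(-3)*(-5))*42 = (2*(-5))*42 = -10*42 = -420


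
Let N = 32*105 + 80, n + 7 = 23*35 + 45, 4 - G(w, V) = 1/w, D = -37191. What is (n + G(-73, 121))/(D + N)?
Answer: -61832/2463823 ≈ -0.025096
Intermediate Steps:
G(w, V) = 4 - 1/w
n = 843 (n = -7 + (23*35 + 45) = -7 + (805 + 45) = -7 + 850 = 843)
N = 3440 (N = 3360 + 80 = 3440)
(n + G(-73, 121))/(D + N) = (843 + (4 - 1/(-73)))/(-37191 + 3440) = (843 + (4 - 1*(-1/73)))/(-33751) = (843 + (4 + 1/73))*(-1/33751) = (843 + 293/73)*(-1/33751) = (61832/73)*(-1/33751) = -61832/2463823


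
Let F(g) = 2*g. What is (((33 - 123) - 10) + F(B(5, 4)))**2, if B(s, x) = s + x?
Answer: 6724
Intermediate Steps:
(((33 - 123) - 10) + F(B(5, 4)))**2 = (((33 - 123) - 10) + 2*(5 + 4))**2 = ((-90 - 10) + 2*9)**2 = (-100 + 18)**2 = (-82)**2 = 6724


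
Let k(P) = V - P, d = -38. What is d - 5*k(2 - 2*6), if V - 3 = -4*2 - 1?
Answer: -58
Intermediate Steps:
V = -6 (V = 3 + (-4*2 - 1) = 3 + (-8 - 1) = 3 - 9 = -6)
k(P) = -6 - P
d - 5*k(2 - 2*6) = -38 - 5*(-6 - (2 - 2*6)) = -38 - 5*(-6 - (2 - 12)) = -38 - 5*(-6 - 1*(-10)) = -38 - 5*(-6 + 10) = -38 - 5*4 = -38 - 20 = -58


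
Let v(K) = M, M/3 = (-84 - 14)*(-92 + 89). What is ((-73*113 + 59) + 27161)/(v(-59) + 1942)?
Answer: 18971/2824 ≈ 6.7178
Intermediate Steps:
M = 882 (M = 3*((-84 - 14)*(-92 + 89)) = 3*(-98*(-3)) = 3*294 = 882)
v(K) = 882
((-73*113 + 59) + 27161)/(v(-59) + 1942) = ((-73*113 + 59) + 27161)/(882 + 1942) = ((-8249 + 59) + 27161)/2824 = (-8190 + 27161)*(1/2824) = 18971*(1/2824) = 18971/2824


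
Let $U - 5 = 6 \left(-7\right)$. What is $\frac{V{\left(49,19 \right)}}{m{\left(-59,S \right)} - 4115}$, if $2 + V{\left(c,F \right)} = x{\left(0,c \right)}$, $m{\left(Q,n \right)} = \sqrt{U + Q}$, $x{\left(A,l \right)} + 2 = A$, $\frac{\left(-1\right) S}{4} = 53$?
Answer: $\frac{16460}{16933321} + \frac{16 i \sqrt{6}}{16933321} \approx 0.00097205 + 2.3145 \cdot 10^{-6} i$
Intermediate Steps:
$S = -212$ ($S = \left(-4\right) 53 = -212$)
$x{\left(A,l \right)} = -2 + A$
$U = -37$ ($U = 5 + 6 \left(-7\right) = 5 - 42 = -37$)
$m{\left(Q,n \right)} = \sqrt{-37 + Q}$
$V{\left(c,F \right)} = -4$ ($V{\left(c,F \right)} = -2 + \left(-2 + 0\right) = -2 - 2 = -4$)
$\frac{V{\left(49,19 \right)}}{m{\left(-59,S \right)} - 4115} = - \frac{4}{\sqrt{-37 - 59} - 4115} = - \frac{4}{\sqrt{-96} - 4115} = - \frac{4}{4 i \sqrt{6} - 4115} = - \frac{4}{-4115 + 4 i \sqrt{6}}$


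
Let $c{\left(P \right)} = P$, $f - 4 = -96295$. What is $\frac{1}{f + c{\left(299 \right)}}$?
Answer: $- \frac{1}{95992} \approx -1.0418 \cdot 10^{-5}$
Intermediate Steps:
$f = -96291$ ($f = 4 - 96295 = -96291$)
$\frac{1}{f + c{\left(299 \right)}} = \frac{1}{-96291 + 299} = \frac{1}{-95992} = - \frac{1}{95992}$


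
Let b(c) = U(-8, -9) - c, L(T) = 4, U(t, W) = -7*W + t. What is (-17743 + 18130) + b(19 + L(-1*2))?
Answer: 419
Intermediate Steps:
U(t, W) = t - 7*W
b(c) = 55 - c (b(c) = (-8 - 7*(-9)) - c = (-8 + 63) - c = 55 - c)
(-17743 + 18130) + b(19 + L(-1*2)) = (-17743 + 18130) + (55 - (19 + 4)) = 387 + (55 - 1*23) = 387 + (55 - 23) = 387 + 32 = 419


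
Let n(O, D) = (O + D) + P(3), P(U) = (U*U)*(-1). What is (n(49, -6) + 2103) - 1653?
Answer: 484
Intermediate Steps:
P(U) = -U² (P(U) = U²*(-1) = -U²)
n(O, D) = -9 + D + O (n(O, D) = (O + D) - 1*3² = (D + O) - 1*9 = (D + O) - 9 = -9 + D + O)
(n(49, -6) + 2103) - 1653 = ((-9 - 6 + 49) + 2103) - 1653 = (34 + 2103) - 1653 = 2137 - 1653 = 484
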